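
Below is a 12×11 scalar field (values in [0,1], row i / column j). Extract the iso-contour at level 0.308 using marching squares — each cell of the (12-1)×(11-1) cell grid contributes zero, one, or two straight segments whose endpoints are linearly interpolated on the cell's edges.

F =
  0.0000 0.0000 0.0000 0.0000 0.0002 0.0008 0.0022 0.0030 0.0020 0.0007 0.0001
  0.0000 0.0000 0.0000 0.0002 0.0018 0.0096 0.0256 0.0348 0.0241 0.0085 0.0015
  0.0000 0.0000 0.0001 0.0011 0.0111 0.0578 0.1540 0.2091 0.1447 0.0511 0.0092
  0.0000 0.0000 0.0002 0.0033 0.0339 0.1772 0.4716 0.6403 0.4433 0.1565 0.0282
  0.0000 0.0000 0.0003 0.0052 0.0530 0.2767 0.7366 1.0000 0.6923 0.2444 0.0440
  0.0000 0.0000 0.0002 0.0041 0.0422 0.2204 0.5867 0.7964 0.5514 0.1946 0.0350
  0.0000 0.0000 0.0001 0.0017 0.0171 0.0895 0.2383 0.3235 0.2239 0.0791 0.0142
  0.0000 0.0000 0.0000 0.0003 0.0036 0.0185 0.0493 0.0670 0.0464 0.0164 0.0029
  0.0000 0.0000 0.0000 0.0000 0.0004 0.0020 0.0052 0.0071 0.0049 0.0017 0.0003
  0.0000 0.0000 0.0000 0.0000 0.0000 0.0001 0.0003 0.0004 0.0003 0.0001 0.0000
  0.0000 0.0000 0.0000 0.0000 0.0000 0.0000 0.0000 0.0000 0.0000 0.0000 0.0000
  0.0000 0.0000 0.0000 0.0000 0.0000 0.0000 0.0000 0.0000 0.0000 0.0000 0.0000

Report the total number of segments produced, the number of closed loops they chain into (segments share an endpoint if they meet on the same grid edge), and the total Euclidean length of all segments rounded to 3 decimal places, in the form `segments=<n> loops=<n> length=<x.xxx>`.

cell (2,5): code 0100 → (2.485,6.000)–(3.000,5.444)
cell (2,6): code 1100 → (2.229,7.000)–(2.485,6.000)
cell (2,7): code 1100 → (2.547,8.000)–(2.229,7.000)
cell (2,8): code 1000 → (3.000,8.472)–(2.547,8.000)
cell (3,5): code 0110 → (3.000,5.444)–(4.000,5.068)
cell (3,8): code 1001 → (4.000,8.858)–(3.000,8.472)
cell (4,5): code 0110 → (4.000,5.068)–(5.000,5.239)
cell (4,8): code 1001 → (5.000,8.682)–(4.000,8.858)
cell (5,5): code 0010 → (5.000,5.239)–(5.800,6.000)
cell (5,6): code 0111 → (5.800,6.000)–(6.000,6.818)
cell (5,7): code 1011 → (6.000,7.156)–(5.743,8.000)
cell (5,8): code 0001 → (5.743,8.000)–(5.000,8.682)
cell (6,6): code 0010 → (6.000,6.818)–(6.060,7.000)
cell (6,7): code 0001 → (6.060,7.000)–(6.000,7.156)
total: 14 segments, chained into 1 closed loop(s), length Σ = 11.859682

segments=14 loops=1 length=11.860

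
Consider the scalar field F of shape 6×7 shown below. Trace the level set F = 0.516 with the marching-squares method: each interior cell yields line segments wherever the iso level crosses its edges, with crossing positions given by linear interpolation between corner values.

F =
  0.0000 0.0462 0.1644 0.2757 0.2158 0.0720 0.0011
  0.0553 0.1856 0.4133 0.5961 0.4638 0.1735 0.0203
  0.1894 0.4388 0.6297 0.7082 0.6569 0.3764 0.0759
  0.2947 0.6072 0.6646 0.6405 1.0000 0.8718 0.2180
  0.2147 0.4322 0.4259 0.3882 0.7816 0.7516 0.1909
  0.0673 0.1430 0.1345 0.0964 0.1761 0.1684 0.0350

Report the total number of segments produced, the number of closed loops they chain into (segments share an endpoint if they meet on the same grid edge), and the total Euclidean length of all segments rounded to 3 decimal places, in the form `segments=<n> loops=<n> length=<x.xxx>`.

cell (0,2): code 0100 → (0.750,3.000)–(1.000,2.562)
cell (0,3): code 1000 → (1.000,3.605)–(0.750,3.000)
cell (1,1): code 0100 → (1.475,2.000)–(2.000,1.404)
cell (1,2): code 1110 → (1.000,2.562)–(1.475,2.000)
cell (1,3): code 1101 → (1.270,4.000)–(1.000,3.605)
cell (1,4): code 1000 → (2.000,4.502)–(1.270,4.000)
cell (2,0): code 0100 → (2.458,1.000)–(3.000,0.708)
cell (2,1): code 1110 → (2.000,1.404)–(2.458,1.000)
cell (2,4): code 1101 → (2.282,5.000)–(2.000,4.502)
cell (2,5): code 1000 → (3.000,5.544)–(2.282,5.000)
cell (3,0): code 0010 → (3.000,0.708)–(3.521,1.000)
cell (3,1): code 0011 → (3.521,1.000)–(3.623,2.000)
cell (3,2): code 0011 → (3.623,2.000)–(3.493,3.000)
cell (3,3): code 0111 → (3.493,3.000)–(4.000,3.325)
cell (3,5): code 1001 → (4.000,5.420)–(3.000,5.544)
cell (4,3): code 0010 → (4.000,3.325)–(4.439,4.000)
cell (4,4): code 0011 → (4.439,4.000)–(4.404,5.000)
cell (4,5): code 0001 → (4.404,5.000)–(4.000,5.420)
total: 18 segments, chained into 1 closed loop(s), length Σ = 13.361596

segments=18 loops=1 length=13.362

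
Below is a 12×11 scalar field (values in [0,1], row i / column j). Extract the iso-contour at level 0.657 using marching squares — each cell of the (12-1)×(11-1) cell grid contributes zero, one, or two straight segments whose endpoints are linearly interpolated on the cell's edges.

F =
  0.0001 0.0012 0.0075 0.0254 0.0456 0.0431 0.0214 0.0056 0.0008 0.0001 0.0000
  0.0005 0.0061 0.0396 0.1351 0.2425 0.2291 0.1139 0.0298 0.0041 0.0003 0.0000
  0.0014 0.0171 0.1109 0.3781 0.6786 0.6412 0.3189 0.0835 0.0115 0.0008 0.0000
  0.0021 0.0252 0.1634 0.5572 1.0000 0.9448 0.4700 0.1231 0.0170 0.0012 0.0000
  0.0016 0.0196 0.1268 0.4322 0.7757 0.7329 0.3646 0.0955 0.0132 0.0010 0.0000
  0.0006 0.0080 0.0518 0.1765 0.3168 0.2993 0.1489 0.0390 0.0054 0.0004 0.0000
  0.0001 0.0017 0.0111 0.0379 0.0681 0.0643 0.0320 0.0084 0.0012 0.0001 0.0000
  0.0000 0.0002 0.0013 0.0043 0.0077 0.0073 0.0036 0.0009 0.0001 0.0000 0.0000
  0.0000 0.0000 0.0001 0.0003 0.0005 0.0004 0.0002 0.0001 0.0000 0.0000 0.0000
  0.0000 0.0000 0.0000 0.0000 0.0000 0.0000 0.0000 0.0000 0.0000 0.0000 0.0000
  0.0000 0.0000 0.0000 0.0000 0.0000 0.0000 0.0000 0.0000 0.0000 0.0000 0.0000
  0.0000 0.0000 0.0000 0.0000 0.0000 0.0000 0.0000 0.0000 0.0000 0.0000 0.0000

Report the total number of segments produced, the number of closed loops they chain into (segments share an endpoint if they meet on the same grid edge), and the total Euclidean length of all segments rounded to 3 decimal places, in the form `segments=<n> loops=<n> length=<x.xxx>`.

segments=10 loops=1 length=7.311

cell (1,3): code 0100 → (1.950,4.000)–(2.000,3.928)
cell (1,4): code 1000 → (2.000,4.578)–(1.950,4.000)
cell (2,3): code 0110 → (2.000,3.928)–(3.000,3.225)
cell (2,4): code 1101 → (2.052,5.000)–(2.000,4.578)
cell (2,5): code 1000 → (3.000,5.606)–(2.052,5.000)
cell (3,3): code 0110 → (3.000,3.225)–(4.000,3.654)
cell (3,5): code 1001 → (4.000,5.206)–(3.000,5.606)
cell (4,3): code 0010 → (4.000,3.654)–(4.259,4.000)
cell (4,4): code 0011 → (4.259,4.000)–(4.175,5.000)
cell (4,5): code 0001 → (4.175,5.000)–(4.000,5.206)
total: 10 segments, chained into 1 closed loop(s), length Σ = 7.310760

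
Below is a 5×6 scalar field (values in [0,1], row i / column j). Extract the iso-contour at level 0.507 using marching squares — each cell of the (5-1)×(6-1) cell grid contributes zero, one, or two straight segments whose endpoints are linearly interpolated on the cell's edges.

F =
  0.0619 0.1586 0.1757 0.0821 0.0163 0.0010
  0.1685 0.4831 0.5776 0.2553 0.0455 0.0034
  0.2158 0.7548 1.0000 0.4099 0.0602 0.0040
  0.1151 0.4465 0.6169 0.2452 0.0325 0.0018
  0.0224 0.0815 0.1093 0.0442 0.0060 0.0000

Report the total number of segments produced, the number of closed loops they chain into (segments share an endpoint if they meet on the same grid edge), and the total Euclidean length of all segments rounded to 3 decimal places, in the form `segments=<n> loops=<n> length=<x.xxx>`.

cell (0,1): code 0100 → (0.824,2.000)–(1.000,1.253)
cell (0,2): code 1000 → (1.000,2.219)–(0.824,2.000)
cell (1,0): code 0100 → (1.088,1.000)–(2.000,0.540)
cell (1,1): code 1110 → (1.000,1.253)–(1.088,1.000)
cell (1,2): code 1001 → (2.000,2.835)–(1.000,2.219)
cell (2,0): code 0010 → (2.000,0.540)–(2.804,1.000)
cell (2,1): code 0111 → (2.804,1.000)–(3.000,1.355)
cell (2,2): code 1001 → (3.000,2.296)–(2.000,2.835)
cell (3,1): code 0010 → (3.000,1.355)–(3.217,2.000)
cell (3,2): code 0001 → (3.217,2.000)–(3.000,2.296)
total: 10 segments, chained into 1 closed loop(s), length Σ = 7.026889

segments=10 loops=1 length=7.027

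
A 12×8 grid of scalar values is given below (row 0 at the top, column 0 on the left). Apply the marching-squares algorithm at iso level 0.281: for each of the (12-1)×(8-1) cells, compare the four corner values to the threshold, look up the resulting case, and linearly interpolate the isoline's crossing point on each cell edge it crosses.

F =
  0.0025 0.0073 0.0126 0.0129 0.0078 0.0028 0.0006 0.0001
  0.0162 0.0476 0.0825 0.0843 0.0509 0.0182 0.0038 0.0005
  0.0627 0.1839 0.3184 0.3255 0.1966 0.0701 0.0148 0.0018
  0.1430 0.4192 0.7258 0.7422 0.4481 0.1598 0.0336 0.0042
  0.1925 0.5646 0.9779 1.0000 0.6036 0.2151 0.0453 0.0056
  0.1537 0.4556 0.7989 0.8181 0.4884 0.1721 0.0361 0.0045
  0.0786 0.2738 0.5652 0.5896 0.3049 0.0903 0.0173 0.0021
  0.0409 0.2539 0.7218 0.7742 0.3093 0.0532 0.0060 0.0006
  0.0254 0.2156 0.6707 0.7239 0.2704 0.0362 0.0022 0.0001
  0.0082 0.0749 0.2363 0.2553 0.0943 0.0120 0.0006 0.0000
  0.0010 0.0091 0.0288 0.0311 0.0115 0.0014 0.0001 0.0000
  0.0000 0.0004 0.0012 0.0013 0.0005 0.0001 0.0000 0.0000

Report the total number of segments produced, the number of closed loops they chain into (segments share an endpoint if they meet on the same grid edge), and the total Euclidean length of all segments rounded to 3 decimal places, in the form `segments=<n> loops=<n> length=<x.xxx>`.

cell (1,1): code 0100 → (1.841,2.000)–(2.000,1.722)
cell (1,2): code 1100 → (1.816,3.000)–(1.841,2.000)
cell (1,3): code 1000 → (2.000,3.345)–(1.816,3.000)
cell (2,0): code 0100 → (2.413,1.000)–(3.000,0.500)
cell (2,1): code 1110 → (2.000,1.722)–(2.413,1.000)
cell (2,3): code 1101 → (2.336,4.000)–(2.000,3.345)
cell (2,4): code 1000 → (3.000,4.580)–(2.336,4.000)
cell (3,0): code 0110 → (3.000,0.500)–(4.000,0.238)
cell (3,4): code 1001 → (4.000,4.830)–(3.000,4.580)
cell (4,0): code 0110 → (4.000,0.238)–(5.000,0.422)
cell (4,4): code 1001 → (5.000,4.656)–(4.000,4.830)
cell (5,0): code 0010 → (5.000,0.422)–(5.960,1.000)
cell (5,1): code 0111 → (5.960,1.000)–(6.000,1.025)
cell (5,4): code 1001 → (6.000,4.111)–(5.000,4.656)
cell (6,1): code 0110 → (6.000,1.025)–(7.000,1.058)
cell (6,4): code 1001 → (7.000,4.111)–(6.000,4.111)
cell (7,1): code 0110 → (7.000,1.058)–(8.000,1.144)
cell (7,3): code 1011 → (8.000,3.977)–(7.728,4.000)
cell (7,4): code 0001 → (7.728,4.000)–(7.000,4.111)
cell (8,1): code 0010 → (8.000,1.144)–(8.897,2.000)
cell (8,2): code 0011 → (8.897,2.000)–(8.945,3.000)
cell (8,3): code 0001 → (8.945,3.000)–(8.000,3.977)
total: 22 segments, chained into 1 closed loop(s), length Σ = 18.949303

segments=22 loops=1 length=18.949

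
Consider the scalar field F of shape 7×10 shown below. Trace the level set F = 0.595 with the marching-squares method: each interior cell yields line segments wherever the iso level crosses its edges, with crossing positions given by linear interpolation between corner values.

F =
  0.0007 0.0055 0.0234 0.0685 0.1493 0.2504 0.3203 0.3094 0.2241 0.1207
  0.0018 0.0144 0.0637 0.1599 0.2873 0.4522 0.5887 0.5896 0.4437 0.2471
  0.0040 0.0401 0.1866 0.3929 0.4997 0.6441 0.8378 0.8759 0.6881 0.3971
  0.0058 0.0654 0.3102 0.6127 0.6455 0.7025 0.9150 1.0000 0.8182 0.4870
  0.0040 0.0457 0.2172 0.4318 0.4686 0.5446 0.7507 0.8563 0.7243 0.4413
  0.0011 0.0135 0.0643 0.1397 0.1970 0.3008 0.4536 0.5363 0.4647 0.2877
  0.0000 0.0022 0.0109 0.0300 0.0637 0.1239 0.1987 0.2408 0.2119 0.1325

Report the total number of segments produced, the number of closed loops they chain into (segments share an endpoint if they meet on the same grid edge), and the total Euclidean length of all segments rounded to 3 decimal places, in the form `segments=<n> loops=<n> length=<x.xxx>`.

cell (1,4): code 0100 → (1.744,5.000)–(2.000,4.660)
cell (1,5): code 1100 → (1.025,6.000)–(1.744,5.000)
cell (1,6): code 1100 → (1.019,7.000)–(1.025,6.000)
cell (1,7): code 1100 → (1.619,8.000)–(1.019,7.000)
cell (1,8): code 1000 → (2.000,8.320)–(1.619,8.000)
cell (2,2): code 0100 → (2.919,3.000)–(3.000,2.941)
cell (2,3): code 1100 → (2.654,4.000)–(2.919,3.000)
cell (2,4): code 1110 → (2.000,4.660)–(2.654,4.000)
cell (2,8): code 1001 → (3.000,8.674)–(2.000,8.320)
cell (3,2): code 0010 → (3.000,2.941)–(3.098,3.000)
cell (3,3): code 0011 → (3.098,3.000)–(3.285,4.000)
cell (3,4): code 0011 → (3.285,4.000)–(3.681,5.000)
cell (3,5): code 0111 → (3.681,5.000)–(4.000,5.245)
cell (3,8): code 1001 → (4.000,8.457)–(3.000,8.674)
cell (4,5): code 0010 → (4.000,5.245)–(4.524,6.000)
cell (4,6): code 0011 → (4.524,6.000)–(4.817,7.000)
cell (4,7): code 0011 → (4.817,7.000)–(4.498,8.000)
cell (4,8): code 0001 → (4.498,8.000)–(4.000,8.457)
total: 18 segments, chained into 1 closed loop(s), length Σ = 14.763683

segments=18 loops=1 length=14.764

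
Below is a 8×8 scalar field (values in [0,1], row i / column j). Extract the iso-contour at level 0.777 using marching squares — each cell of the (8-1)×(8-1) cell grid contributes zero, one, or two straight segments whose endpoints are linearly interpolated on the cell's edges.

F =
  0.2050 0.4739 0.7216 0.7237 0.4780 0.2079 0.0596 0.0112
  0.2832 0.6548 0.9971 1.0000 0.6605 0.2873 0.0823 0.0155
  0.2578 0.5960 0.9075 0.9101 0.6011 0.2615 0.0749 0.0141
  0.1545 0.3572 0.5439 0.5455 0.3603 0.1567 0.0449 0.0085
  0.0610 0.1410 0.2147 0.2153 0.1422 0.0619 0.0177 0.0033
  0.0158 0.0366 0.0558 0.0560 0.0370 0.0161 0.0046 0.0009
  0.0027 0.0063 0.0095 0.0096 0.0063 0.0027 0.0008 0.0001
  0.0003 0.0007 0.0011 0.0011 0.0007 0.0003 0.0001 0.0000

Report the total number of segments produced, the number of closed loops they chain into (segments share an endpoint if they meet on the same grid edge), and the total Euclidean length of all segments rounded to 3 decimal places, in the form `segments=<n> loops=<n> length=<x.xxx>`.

segments=8 loops=1 length=7.233

cell (0,1): code 0100 → (0.201,2.000)–(1.000,1.357)
cell (0,2): code 1100 → (0.193,3.000)–(0.201,2.000)
cell (0,3): code 1000 → (1.000,3.657)–(0.193,3.000)
cell (1,1): code 0110 → (1.000,1.357)–(2.000,1.581)
cell (1,3): code 1001 → (2.000,3.431)–(1.000,3.657)
cell (2,1): code 0010 → (2.000,1.581)–(2.359,2.000)
cell (2,2): code 0011 → (2.359,2.000)–(2.365,3.000)
cell (2,3): code 0001 → (2.365,3.000)–(2.000,3.431)
total: 8 segments, chained into 1 closed loop(s), length Σ = 7.232511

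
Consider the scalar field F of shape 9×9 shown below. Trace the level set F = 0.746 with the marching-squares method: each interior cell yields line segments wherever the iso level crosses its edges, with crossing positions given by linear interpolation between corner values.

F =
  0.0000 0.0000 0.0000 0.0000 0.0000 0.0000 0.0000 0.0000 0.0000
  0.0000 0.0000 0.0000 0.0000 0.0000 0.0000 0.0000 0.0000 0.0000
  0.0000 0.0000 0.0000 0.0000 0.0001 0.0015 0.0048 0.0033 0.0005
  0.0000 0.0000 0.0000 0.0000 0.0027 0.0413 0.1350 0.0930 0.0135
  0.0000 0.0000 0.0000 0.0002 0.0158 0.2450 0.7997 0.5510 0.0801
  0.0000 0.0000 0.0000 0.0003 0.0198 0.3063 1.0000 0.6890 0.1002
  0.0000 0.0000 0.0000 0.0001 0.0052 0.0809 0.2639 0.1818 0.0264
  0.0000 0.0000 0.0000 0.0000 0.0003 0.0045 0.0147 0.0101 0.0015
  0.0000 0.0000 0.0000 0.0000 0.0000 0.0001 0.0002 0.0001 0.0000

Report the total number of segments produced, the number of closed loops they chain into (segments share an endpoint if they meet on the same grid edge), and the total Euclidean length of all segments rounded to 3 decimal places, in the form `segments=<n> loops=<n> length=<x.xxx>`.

cell (3,5): code 0100 → (3.919,6.000)–(4.000,5.903)
cell (3,6): code 1000 → (4.000,6.216)–(3.919,6.000)
cell (4,5): code 0110 → (4.000,5.903)–(5.000,5.634)
cell (4,6): code 1001 → (5.000,6.817)–(4.000,6.216)
cell (5,5): code 0010 → (5.000,5.634)–(5.345,6.000)
cell (5,6): code 0001 → (5.345,6.000)–(5.000,6.817)
total: 6 segments, chained into 1 closed loop(s), length Σ = 3.948619

segments=6 loops=1 length=3.949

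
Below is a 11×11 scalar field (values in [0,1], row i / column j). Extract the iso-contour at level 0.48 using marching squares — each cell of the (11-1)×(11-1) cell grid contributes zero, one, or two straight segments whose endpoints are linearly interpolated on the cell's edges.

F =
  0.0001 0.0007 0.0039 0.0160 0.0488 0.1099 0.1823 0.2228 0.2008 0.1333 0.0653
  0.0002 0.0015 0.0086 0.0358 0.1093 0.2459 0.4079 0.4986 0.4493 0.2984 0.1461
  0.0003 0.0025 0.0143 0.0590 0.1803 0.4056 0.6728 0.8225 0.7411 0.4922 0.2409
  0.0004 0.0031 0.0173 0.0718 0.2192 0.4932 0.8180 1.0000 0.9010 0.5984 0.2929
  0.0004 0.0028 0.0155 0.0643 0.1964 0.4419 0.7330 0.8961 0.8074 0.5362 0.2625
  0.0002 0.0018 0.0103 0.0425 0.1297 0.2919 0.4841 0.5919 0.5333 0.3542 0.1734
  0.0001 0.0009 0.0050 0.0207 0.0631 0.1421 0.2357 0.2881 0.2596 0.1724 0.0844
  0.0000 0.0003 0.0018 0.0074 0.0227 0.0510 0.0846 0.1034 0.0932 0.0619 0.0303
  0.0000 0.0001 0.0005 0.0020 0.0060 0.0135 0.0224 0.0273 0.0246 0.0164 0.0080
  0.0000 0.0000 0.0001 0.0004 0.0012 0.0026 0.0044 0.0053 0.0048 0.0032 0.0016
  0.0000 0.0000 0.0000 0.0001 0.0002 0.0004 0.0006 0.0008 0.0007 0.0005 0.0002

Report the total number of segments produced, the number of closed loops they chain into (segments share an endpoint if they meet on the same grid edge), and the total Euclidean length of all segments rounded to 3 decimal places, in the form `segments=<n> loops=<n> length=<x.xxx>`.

segments=20 loops=1 length=13.741

cell (0,6): code 0100 → (0.933,7.000)–(1.000,6.795)
cell (0,7): code 1000 → (1.000,7.377)–(0.933,7.000)
cell (1,5): code 0100 → (1.272,6.000)–(2.000,5.278)
cell (1,6): code 1110 → (1.000,6.795)–(1.272,6.000)
cell (1,7): code 1101 → (1.105,8.000)–(1.000,7.377)
cell (1,8): code 1100 → (1.937,9.000)–(1.105,8.000)
cell (1,9): code 1000 → (2.000,9.049)–(1.937,9.000)
cell (2,4): code 0100 → (2.849,5.000)–(3.000,4.952)
cell (2,5): code 1110 → (2.000,5.278)–(2.849,5.000)
cell (2,9): code 1001 → (3.000,9.388)–(2.000,9.049)
cell (3,4): code 0010 → (3.000,4.952)–(3.257,5.000)
cell (3,5): code 0111 → (3.257,5.000)–(4.000,5.131)
cell (3,9): code 1001 → (4.000,9.205)–(3.000,9.388)
cell (4,5): code 0110 → (4.000,5.131)–(5.000,5.979)
cell (4,8): code 1011 → (5.000,8.298)–(4.309,9.000)
cell (4,9): code 0001 → (4.309,9.000)–(4.000,9.205)
cell (5,5): code 0010 → (5.000,5.979)–(5.017,6.000)
cell (5,6): code 0011 → (5.017,6.000)–(5.368,7.000)
cell (5,7): code 0011 → (5.368,7.000)–(5.195,8.000)
cell (5,8): code 0001 → (5.195,8.000)–(5.000,8.298)
total: 20 segments, chained into 1 closed loop(s), length Σ = 13.741282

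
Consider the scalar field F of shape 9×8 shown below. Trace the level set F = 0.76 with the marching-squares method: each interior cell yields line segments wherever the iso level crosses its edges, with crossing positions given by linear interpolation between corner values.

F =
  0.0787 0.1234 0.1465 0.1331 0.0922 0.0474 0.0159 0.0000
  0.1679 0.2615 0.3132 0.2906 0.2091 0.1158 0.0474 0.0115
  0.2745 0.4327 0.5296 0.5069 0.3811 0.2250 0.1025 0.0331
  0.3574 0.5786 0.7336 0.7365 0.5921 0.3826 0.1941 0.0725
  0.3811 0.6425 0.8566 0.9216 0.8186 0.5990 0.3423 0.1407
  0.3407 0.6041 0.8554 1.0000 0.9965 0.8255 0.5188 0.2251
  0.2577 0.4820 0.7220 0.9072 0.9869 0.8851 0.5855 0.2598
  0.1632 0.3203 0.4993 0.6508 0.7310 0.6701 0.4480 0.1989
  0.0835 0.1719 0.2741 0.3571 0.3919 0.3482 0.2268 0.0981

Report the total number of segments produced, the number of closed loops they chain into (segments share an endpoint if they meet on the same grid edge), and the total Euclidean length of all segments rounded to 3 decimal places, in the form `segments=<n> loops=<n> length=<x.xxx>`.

segments=14 loops=1 length=11.809

cell (3,1): code 0100 → (3.215,2.000)–(4.000,1.549)
cell (3,2): code 1100 → (3.127,3.000)–(3.215,2.000)
cell (3,3): code 1100 → (3.741,4.000)–(3.127,3.000)
cell (3,4): code 1000 → (4.000,4.267)–(3.741,4.000)
cell (4,1): code 0110 → (4.000,1.549)–(5.000,1.620)
cell (4,4): code 1101 → (4.711,5.000)–(4.000,4.267)
cell (4,5): code 1000 → (5.000,5.214)–(4.711,5.000)
cell (5,1): code 0010 → (5.000,1.620)–(5.715,2.000)
cell (5,2): code 0111 → (5.715,2.000)–(6.000,2.205)
cell (5,5): code 1001 → (6.000,5.418)–(5.000,5.214)
cell (6,2): code 0010 → (6.000,2.205)–(6.574,3.000)
cell (6,3): code 0011 → (6.574,3.000)–(6.887,4.000)
cell (6,4): code 0011 → (6.887,4.000)–(6.582,5.000)
cell (6,5): code 0001 → (6.582,5.000)–(6.000,5.418)
total: 14 segments, chained into 1 closed loop(s), length Σ = 11.809198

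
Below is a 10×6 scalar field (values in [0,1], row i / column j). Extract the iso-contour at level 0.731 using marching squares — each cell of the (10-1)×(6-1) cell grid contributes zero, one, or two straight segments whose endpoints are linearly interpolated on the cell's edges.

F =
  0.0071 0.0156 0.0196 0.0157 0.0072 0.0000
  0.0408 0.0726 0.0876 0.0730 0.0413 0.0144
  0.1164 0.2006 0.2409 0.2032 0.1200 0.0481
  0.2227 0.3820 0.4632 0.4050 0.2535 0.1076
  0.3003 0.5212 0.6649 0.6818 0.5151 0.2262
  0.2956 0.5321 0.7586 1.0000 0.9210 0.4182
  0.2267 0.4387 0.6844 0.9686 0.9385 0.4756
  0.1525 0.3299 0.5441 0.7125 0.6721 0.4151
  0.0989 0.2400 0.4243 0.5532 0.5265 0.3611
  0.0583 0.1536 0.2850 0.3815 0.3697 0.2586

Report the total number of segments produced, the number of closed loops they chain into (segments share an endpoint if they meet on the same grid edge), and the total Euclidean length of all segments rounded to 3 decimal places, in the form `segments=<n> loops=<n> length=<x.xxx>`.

cell (4,1): code 0100 → (4.705,2.000)–(5.000,1.878)
cell (4,2): code 1100 → (4.155,3.000)–(4.705,2.000)
cell (4,3): code 1100 → (4.532,4.000)–(4.155,3.000)
cell (4,4): code 1000 → (5.000,4.378)–(4.532,4.000)
cell (5,1): code 0010 → (5.000,1.878)–(5.372,2.000)
cell (5,2): code 0111 → (5.372,2.000)–(6.000,2.164)
cell (5,4): code 1001 → (6.000,4.448)–(5.000,4.378)
cell (6,2): code 0010 → (6.000,2.164)–(6.928,3.000)
cell (6,3): code 0011 → (6.928,3.000)–(6.779,4.000)
cell (6,4): code 0001 → (6.779,4.000)–(6.000,4.448)
total: 10 segments, chained into 1 closed loop(s), length Σ = 8.332382

segments=10 loops=1 length=8.332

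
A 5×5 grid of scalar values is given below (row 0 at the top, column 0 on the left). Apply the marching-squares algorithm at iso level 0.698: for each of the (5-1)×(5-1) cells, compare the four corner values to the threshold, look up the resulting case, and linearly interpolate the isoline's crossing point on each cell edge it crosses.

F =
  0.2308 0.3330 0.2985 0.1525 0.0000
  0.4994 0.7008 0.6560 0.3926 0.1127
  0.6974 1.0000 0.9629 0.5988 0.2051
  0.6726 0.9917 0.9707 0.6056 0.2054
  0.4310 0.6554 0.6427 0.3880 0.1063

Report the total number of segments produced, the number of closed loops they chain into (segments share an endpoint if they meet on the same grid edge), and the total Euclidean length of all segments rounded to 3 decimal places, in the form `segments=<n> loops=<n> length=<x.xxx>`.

segments=10 loops=1 length=8.949

cell (0,0): code 0100 → (0.992,1.000)–(1.000,0.986)
cell (0,1): code 1000 → (1.000,1.063)–(0.992,1.000)
cell (1,0): code 0110 → (1.000,0.986)–(2.000,0.002)
cell (1,1): code 1101 → (1.137,2.000)–(1.000,1.063)
cell (1,2): code 1000 → (2.000,2.728)–(1.137,2.000)
cell (2,0): code 0110 → (2.000,0.002)–(3.000,0.080)
cell (2,2): code 1001 → (3.000,2.747)–(2.000,2.728)
cell (3,0): code 0010 → (3.000,0.080)–(3.873,1.000)
cell (3,1): code 0011 → (3.873,1.000)–(3.831,2.000)
cell (3,2): code 0001 → (3.831,2.000)–(3.000,2.747)
total: 10 segments, chained into 1 closed loop(s), length Σ = 8.948652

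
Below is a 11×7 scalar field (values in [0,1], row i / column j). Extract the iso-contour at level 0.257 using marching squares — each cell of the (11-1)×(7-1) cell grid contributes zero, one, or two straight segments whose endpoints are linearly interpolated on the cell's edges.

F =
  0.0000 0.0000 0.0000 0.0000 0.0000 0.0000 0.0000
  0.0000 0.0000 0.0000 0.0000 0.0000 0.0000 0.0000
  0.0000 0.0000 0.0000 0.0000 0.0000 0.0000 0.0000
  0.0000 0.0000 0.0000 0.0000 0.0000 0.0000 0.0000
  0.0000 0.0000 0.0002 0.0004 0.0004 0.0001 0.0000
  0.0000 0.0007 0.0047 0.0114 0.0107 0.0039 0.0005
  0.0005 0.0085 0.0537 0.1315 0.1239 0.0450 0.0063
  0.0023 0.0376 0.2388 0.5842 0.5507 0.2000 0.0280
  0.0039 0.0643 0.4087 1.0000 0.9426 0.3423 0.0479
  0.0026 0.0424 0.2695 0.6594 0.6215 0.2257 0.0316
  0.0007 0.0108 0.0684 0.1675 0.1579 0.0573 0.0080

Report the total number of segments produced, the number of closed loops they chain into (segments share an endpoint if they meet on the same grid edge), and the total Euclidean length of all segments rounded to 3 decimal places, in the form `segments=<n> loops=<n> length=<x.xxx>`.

cell (6,2): code 0100 → (6.277,3.000)–(7.000,2.053)
cell (6,3): code 1100 → (6.312,4.000)–(6.277,3.000)
cell (6,4): code 1000 → (7.000,4.837)–(6.312,4.000)
cell (7,1): code 0100 → (7.107,2.000)–(8.000,1.560)
cell (7,2): code 1110 → (7.000,2.053)–(7.107,2.000)
cell (7,4): code 1101 → (7.401,5.000)–(7.000,4.837)
cell (7,5): code 1000 → (8.000,5.290)–(7.401,5.000)
cell (8,1): code 0110 → (8.000,1.560)–(9.000,1.945)
cell (8,4): code 1011 → (9.000,4.921)–(8.732,5.000)
cell (8,5): code 0001 → (8.732,5.000)–(8.000,5.290)
cell (9,1): code 0010 → (9.000,1.945)–(9.062,2.000)
cell (9,2): code 0011 → (9.062,2.000)–(9.818,3.000)
cell (9,3): code 0011 → (9.818,3.000)–(9.786,4.000)
cell (9,4): code 0001 → (9.786,4.000)–(9.000,4.921)
total: 14 segments, chained into 1 closed loop(s), length Σ = 11.175516

segments=14 loops=1 length=11.176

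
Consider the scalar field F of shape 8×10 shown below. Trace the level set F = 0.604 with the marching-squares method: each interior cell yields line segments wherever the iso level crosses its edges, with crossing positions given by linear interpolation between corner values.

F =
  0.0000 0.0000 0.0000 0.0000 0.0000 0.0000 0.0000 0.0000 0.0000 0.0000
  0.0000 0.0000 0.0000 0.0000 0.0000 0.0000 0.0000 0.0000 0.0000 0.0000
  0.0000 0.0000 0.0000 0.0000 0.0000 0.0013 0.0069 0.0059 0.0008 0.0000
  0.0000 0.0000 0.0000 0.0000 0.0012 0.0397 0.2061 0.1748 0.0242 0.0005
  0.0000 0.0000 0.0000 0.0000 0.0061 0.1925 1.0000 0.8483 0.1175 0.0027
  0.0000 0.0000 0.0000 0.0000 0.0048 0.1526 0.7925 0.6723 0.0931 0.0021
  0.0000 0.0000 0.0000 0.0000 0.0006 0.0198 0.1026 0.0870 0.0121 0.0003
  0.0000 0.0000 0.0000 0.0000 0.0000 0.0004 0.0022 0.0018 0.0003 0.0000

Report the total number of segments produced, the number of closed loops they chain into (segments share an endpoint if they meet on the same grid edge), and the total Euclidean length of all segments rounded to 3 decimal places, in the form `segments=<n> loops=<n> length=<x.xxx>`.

segments=8 loops=1 length=5.824

cell (3,5): code 0100 → (3.501,6.000)–(4.000,5.510)
cell (3,6): code 1100 → (3.637,7.000)–(3.501,6.000)
cell (3,7): code 1000 → (4.000,7.334)–(3.637,7.000)
cell (4,5): code 0110 → (4.000,5.510)–(5.000,5.705)
cell (4,7): code 1001 → (5.000,7.118)–(4.000,7.334)
cell (5,5): code 0010 → (5.000,5.705)–(5.273,6.000)
cell (5,6): code 0011 → (5.273,6.000)–(5.117,7.000)
cell (5,7): code 0001 → (5.117,7.000)–(5.000,7.118)
total: 8 segments, chained into 1 closed loop(s), length Σ = 5.823988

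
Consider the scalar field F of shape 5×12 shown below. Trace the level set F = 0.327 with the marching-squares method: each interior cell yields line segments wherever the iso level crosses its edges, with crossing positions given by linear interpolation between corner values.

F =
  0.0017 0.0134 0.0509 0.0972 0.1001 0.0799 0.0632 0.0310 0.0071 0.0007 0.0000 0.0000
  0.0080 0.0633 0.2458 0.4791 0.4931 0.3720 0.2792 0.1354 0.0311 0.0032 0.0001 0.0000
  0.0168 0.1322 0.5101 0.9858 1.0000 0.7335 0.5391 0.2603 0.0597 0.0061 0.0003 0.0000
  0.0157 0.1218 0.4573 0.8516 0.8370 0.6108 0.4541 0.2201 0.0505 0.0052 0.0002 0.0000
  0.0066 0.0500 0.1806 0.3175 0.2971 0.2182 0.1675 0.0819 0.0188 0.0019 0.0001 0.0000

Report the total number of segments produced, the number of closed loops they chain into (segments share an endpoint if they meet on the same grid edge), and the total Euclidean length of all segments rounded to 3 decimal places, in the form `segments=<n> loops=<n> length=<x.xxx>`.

segments=16 loops=1 length=13.807

cell (0,2): code 0100 → (0.602,3.000)–(1.000,2.348)
cell (0,3): code 1100 → (0.577,4.000)–(0.602,3.000)
cell (0,4): code 1100 → (0.846,5.000)–(0.577,4.000)
cell (0,5): code 1000 → (1.000,5.485)–(0.846,5.000)
cell (1,1): code 0100 → (1.307,2.000)–(2.000,1.515)
cell (1,2): code 1110 → (1.000,2.348)–(1.307,2.000)
cell (1,5): code 1101 → (1.184,6.000)–(1.000,5.485)
cell (1,6): code 1000 → (2.000,6.761)–(1.184,6.000)
cell (2,1): code 0110 → (2.000,1.515)–(3.000,1.612)
cell (2,6): code 1001 → (3.000,6.543)–(2.000,6.761)
cell (3,1): code 0010 → (3.000,1.612)–(3.471,2.000)
cell (3,2): code 0011 → (3.471,2.000)–(3.982,3.000)
cell (3,3): code 0011 → (3.982,3.000)–(3.945,4.000)
cell (3,4): code 0011 → (3.945,4.000)–(3.723,5.000)
cell (3,5): code 0011 → (3.723,5.000)–(3.443,6.000)
cell (3,6): code 0001 → (3.443,6.000)–(3.000,6.543)
total: 16 segments, chained into 1 closed loop(s), length Σ = 13.806830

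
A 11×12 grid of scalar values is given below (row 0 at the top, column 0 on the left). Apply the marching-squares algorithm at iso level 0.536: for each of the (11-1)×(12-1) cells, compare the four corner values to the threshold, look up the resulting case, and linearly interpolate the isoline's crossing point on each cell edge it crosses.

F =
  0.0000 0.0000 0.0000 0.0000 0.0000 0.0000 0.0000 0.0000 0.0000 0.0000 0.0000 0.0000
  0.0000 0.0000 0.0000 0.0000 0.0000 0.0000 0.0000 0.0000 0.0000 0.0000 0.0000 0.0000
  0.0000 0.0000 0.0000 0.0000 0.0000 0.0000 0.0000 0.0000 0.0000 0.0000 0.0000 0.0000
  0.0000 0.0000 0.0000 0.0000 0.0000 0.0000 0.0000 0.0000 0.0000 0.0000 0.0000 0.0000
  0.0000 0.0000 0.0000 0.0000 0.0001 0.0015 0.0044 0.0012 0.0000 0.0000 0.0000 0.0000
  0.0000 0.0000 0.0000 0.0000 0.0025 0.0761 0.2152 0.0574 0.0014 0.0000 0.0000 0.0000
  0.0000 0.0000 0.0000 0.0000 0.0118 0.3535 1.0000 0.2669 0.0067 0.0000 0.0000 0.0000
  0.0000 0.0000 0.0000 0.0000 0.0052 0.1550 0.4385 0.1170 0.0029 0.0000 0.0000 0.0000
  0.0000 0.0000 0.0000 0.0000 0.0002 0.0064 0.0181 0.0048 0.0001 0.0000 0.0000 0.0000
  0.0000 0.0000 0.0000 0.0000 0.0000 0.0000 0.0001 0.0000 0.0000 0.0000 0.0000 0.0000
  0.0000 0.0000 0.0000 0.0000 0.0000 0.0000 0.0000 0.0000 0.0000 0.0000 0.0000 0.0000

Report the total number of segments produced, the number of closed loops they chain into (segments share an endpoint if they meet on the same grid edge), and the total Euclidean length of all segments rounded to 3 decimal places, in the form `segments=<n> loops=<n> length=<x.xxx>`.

segments=4 loops=1 length=3.931

cell (5,5): code 0100 → (5.409,6.000)–(6.000,5.282)
cell (5,6): code 1000 → (6.000,6.633)–(5.409,6.000)
cell (6,5): code 0010 → (6.000,5.282)–(6.826,6.000)
cell (6,6): code 0001 → (6.826,6.000)–(6.000,6.633)
total: 4 segments, chained into 1 closed loop(s), length Σ = 3.931407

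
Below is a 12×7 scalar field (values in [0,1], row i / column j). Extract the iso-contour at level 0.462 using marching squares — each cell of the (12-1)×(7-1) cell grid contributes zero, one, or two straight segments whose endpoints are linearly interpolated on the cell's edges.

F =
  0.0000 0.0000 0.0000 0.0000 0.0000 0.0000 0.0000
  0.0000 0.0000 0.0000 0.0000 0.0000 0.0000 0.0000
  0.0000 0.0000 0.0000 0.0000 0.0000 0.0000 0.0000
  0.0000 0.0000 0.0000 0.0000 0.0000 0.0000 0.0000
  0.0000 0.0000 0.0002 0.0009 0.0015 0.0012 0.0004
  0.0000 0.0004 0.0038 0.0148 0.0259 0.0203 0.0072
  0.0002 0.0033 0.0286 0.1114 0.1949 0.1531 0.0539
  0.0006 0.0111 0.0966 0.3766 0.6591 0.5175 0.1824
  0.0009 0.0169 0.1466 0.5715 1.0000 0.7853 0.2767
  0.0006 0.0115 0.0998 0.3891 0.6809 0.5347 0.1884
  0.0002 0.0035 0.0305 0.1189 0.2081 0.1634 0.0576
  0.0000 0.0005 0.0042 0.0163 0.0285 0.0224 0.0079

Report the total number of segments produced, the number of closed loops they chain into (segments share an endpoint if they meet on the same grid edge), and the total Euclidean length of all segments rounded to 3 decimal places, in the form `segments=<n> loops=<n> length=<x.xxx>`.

cell (6,3): code 0100 → (6.575,4.000)–(7.000,3.302)
cell (6,4): code 1100 → (6.848,5.000)–(6.575,4.000)
cell (6,5): code 1000 → (7.000,5.166)–(6.848,5.000)
cell (7,2): code 0100 → (7.438,3.000)–(8.000,2.742)
cell (7,3): code 1110 → (7.000,3.302)–(7.438,3.000)
cell (7,5): code 1001 → (8.000,5.636)–(7.000,5.166)
cell (8,2): code 0010 → (8.000,2.742)–(8.600,3.000)
cell (8,3): code 0111 → (8.600,3.000)–(9.000,3.250)
cell (8,5): code 1001 → (9.000,5.210)–(8.000,5.636)
cell (9,3): code 0010 → (9.000,3.250)–(9.463,4.000)
cell (9,4): code 0011 → (9.463,4.000)–(9.196,5.000)
cell (9,5): code 0001 → (9.196,5.000)–(9.000,5.210)
total: 12 segments, chained into 1 closed loop(s), length Σ = 8.748747

segments=12 loops=1 length=8.749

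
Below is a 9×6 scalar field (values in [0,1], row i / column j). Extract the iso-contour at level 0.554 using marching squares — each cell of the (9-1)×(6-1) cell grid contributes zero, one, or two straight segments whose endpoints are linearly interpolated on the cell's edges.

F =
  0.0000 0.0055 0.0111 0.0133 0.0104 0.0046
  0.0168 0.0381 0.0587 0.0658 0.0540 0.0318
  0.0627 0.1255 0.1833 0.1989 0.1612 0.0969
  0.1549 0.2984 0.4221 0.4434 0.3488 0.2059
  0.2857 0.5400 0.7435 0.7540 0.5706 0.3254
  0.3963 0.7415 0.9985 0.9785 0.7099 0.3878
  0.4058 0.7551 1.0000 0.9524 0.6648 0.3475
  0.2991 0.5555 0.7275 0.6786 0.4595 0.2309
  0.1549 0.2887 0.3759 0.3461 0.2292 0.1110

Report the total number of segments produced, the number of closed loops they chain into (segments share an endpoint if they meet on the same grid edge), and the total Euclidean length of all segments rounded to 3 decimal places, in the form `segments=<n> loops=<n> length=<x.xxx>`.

segments=16 loops=1 length=12.857

cell (3,1): code 0100 → (3.410,2.000)–(4.000,1.069)
cell (3,2): code 1100 → (3.356,3.000)–(3.410,2.000)
cell (3,3): code 1100 → (3.925,4.000)–(3.356,3.000)
cell (3,4): code 1000 → (4.000,4.068)–(3.925,4.000)
cell (4,0): code 0100 → (4.069,1.000)–(5.000,0.457)
cell (4,1): code 1110 → (4.000,1.069)–(4.069,1.000)
cell (4,4): code 1001 → (5.000,4.484)–(4.000,4.068)
cell (5,0): code 0110 → (5.000,0.457)–(6.000,0.424)
cell (5,4): code 1001 → (6.000,4.349)–(5.000,4.484)
cell (6,0): code 0110 → (6.000,0.424)–(7.000,0.994)
cell (6,3): code 1011 → (7.000,3.569)–(6.540,4.000)
cell (6,4): code 0001 → (6.540,4.000)–(6.000,4.349)
cell (7,0): code 0010 → (7.000,0.994)–(7.006,1.000)
cell (7,1): code 0011 → (7.006,1.000)–(7.493,2.000)
cell (7,2): code 0011 → (7.493,2.000)–(7.375,3.000)
cell (7,3): code 0001 → (7.375,3.000)–(7.000,3.569)
total: 16 segments, chained into 1 closed loop(s), length Σ = 12.856578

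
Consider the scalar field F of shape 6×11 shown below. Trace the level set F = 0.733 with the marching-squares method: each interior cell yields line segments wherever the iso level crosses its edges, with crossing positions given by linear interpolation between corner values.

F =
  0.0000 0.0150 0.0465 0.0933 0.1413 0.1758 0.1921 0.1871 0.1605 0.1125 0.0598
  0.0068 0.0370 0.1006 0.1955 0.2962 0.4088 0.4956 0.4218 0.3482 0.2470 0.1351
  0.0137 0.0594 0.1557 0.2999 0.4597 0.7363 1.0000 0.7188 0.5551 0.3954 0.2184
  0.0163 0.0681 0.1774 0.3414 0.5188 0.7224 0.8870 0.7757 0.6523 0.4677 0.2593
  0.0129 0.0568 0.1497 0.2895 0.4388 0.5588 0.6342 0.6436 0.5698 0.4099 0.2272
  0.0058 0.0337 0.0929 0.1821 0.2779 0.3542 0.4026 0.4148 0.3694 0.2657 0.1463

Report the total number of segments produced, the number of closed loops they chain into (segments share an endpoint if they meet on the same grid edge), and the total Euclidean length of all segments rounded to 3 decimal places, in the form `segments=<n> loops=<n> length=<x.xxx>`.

cell (1,4): code 0100 → (1.990,5.000)–(2.000,4.988)
cell (1,5): code 1100 → (1.471,6.000)–(1.990,5.000)
cell (1,6): code 1000 → (2.000,6.950)–(1.471,6.000)
cell (2,4): code 0010 → (2.000,4.988)–(2.237,5.000)
cell (2,5): code 0111 → (2.237,5.000)–(3.000,5.064)
cell (2,6): code 1101 → (2.250,7.000)–(2.000,6.950)
cell (2,7): code 1000 → (3.000,7.346)–(2.250,7.000)
cell (3,5): code 0010 → (3.000,5.064)–(3.609,6.000)
cell (3,6): code 0011 → (3.609,6.000)–(3.323,7.000)
cell (3,7): code 0001 → (3.323,7.000)–(3.000,7.346)
total: 10 segments, chained into 1 closed loop(s), length Σ = 6.943531

segments=10 loops=1 length=6.944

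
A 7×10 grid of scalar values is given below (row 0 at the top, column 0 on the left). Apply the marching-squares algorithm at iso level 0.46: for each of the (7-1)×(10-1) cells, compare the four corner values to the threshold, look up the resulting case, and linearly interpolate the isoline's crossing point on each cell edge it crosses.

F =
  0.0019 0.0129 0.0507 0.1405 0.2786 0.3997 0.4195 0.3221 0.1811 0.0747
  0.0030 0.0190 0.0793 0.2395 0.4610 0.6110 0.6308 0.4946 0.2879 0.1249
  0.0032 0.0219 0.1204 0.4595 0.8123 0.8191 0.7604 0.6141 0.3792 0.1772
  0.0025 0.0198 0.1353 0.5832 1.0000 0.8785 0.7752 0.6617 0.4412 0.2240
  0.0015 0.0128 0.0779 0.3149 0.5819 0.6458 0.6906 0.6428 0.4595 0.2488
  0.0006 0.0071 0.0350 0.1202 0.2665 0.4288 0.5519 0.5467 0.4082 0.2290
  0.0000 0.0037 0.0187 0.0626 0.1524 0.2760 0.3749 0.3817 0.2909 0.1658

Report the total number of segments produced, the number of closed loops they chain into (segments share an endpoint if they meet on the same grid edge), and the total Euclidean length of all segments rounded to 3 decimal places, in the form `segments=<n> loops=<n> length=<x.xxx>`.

segments=20 loops=1 length=16.355

cell (0,3): code 0100 → (0.995,4.000)–(1.000,3.995)
cell (0,4): code 1100 → (0.285,5.000)–(0.995,4.000)
cell (0,5): code 1100 → (0.192,6.000)–(0.285,5.000)
cell (0,6): code 1100 → (0.799,7.000)–(0.192,6.000)
cell (0,7): code 1000 → (1.000,7.167)–(0.799,7.000)
cell (1,3): code 0110 → (1.000,3.995)–(2.000,3.001)
cell (1,7): code 1001 → (2.000,7.656)–(1.000,7.167)
cell (2,2): code 0100 → (2.004,3.000)–(3.000,2.725)
cell (2,3): code 1110 → (2.000,3.001)–(2.004,3.000)
cell (2,7): code 1001 → (3.000,7.915)–(2.000,7.656)
cell (3,2): code 0010 → (3.000,2.725)–(3.459,3.000)
cell (3,3): code 0111 → (3.459,3.000)–(4.000,3.543)
cell (3,7): code 1001 → (4.000,7.997)–(3.000,7.915)
cell (4,3): code 0010 → (4.000,3.543)–(4.386,4.000)
cell (4,4): code 0011 → (4.386,4.000)–(4.856,5.000)
cell (4,5): code 0111 → (4.856,5.000)–(5.000,5.253)
cell (4,7): code 1001 → (5.000,7.626)–(4.000,7.997)
cell (5,5): code 0010 → (5.000,5.253)–(5.519,6.000)
cell (5,6): code 0011 → (5.519,6.000)–(5.525,7.000)
cell (5,7): code 0001 → (5.525,7.000)–(5.000,7.626)
total: 20 segments, chained into 1 closed loop(s), length Σ = 16.355442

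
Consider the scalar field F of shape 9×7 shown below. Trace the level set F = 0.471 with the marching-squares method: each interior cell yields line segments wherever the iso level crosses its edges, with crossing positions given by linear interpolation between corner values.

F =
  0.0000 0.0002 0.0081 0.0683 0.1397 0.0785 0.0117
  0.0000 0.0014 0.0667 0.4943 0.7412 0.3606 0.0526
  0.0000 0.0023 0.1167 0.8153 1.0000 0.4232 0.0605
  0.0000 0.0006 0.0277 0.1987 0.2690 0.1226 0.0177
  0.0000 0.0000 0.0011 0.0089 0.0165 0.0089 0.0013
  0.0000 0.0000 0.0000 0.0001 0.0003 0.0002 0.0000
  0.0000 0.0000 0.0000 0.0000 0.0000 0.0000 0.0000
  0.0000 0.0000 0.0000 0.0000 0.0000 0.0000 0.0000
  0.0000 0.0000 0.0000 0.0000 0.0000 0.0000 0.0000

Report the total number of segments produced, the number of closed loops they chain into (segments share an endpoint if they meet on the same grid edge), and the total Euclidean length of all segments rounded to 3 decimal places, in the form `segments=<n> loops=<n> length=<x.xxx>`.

cell (0,2): code 0100 → (0.945,3.000)–(1.000,2.946)
cell (0,3): code 1100 → (0.551,4.000)–(0.945,3.000)
cell (0,4): code 1000 → (1.000,4.710)–(0.551,4.000)
cell (1,2): code 0110 → (1.000,2.946)–(2.000,2.507)
cell (1,4): code 1001 → (2.000,4.917)–(1.000,4.710)
cell (2,2): code 0010 → (2.000,2.507)–(2.558,3.000)
cell (2,3): code 0011 → (2.558,3.000)–(2.724,4.000)
cell (2,4): code 0001 → (2.724,4.000)–(2.000,4.917)
total: 8 segments, chained into 1 closed loop(s), length Σ = 7.032021

segments=8 loops=1 length=7.032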